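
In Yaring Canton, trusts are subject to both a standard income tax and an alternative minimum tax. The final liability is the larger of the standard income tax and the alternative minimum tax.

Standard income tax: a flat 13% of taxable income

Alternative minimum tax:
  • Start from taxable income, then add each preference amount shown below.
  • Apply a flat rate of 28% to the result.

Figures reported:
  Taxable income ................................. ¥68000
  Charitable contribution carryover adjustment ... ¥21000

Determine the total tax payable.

¥24920

Standard income tax:
  ¥68000 × 13% = ¥8840

Alternative minimum tax:
  Adjusted income: ¥68000 + ¥21000 = ¥89000
  ¥89000 × 28% = ¥24920

¥24920 > ¥8840, so the alternative minimum tax is the binding amount.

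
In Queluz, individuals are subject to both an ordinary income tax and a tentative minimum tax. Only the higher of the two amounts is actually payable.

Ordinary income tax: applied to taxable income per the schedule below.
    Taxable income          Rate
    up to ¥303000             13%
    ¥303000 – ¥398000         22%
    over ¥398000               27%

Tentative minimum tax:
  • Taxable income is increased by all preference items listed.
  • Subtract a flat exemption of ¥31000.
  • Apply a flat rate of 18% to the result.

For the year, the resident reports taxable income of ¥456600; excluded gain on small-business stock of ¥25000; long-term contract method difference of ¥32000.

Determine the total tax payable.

Ordinary income tax:
  ¥303000 × 13% = ¥39390
  ¥95000 × 22% = ¥20900
  ¥58600 × 27% = ¥15822
  → ¥76112

Tentative minimum tax:
  Adjusted income: ¥456600 + ¥25000 + ¥32000 = ¥513600
  Less exemption ¥31000 → base ¥482600
  ¥482600 × 18% = ¥86868

¥86868 > ¥76112, so the tentative minimum tax is the binding amount.

¥86868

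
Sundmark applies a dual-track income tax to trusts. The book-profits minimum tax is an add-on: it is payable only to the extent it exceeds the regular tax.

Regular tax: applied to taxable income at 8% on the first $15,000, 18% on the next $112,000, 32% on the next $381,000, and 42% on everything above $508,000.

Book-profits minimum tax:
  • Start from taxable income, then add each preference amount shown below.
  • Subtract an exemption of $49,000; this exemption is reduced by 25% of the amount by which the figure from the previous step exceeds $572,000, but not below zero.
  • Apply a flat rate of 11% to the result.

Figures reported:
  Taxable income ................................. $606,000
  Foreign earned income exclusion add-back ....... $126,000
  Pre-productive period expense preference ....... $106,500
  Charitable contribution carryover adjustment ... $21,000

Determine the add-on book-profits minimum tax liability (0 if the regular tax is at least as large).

Book-profits minimum tax:
  Adjusted income: $606,000 + $126,000 + $106,500 + $21,000 = $859,500
  Exemption: 25% × ($859,500 − $572,000) = $71,875 ≥ $49,000, so the exemption is fully phased out
  Base: $859,500 − $0 = $859,500
  $859,500 × 11% = $94,545

Regular tax:
  $15,000 × 8% = $1,200
  $112,000 × 18% = $20,160
  $381,000 × 32% = $121,920
  $98,000 × 42% = $41,160
  → $184,440

$94,545 ≤ $184,440, so no add-on is due.

$0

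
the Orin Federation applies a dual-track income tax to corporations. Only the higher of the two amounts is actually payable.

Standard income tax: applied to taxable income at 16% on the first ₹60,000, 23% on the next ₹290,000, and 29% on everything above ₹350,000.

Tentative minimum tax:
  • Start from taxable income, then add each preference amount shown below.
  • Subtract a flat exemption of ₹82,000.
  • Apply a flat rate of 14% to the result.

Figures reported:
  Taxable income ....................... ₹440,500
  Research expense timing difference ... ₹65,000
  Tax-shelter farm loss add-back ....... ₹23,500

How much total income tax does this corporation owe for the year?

₹102,545

Tentative minimum tax:
  Adjusted income: ₹440,500 + ₹65,000 + ₹23,500 = ₹529,000
  Less exemption ₹82,000 → base ₹447,000
  ₹447,000 × 14% = ₹62,580

Standard income tax:
  ₹60,000 × 16% = ₹9,600
  ₹290,000 × 23% = ₹66,700
  ₹90,500 × 29% = ₹26,245
  → ₹102,545

₹102,545 > ₹62,580, so the standard income tax governs.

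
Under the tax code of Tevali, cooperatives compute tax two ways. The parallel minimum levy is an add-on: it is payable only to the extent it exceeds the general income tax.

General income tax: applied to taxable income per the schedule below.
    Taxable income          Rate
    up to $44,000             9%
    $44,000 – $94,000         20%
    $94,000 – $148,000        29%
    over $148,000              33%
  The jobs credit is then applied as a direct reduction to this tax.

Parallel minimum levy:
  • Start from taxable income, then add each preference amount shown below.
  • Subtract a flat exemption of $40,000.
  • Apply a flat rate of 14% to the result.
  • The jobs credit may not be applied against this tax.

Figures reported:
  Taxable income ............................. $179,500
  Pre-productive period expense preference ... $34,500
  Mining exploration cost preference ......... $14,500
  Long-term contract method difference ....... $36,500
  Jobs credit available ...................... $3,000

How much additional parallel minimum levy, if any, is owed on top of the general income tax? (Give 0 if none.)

$0

General income tax:
  $44,000 × 9% = $3,960
  $50,000 × 20% = $10,000
  $54,000 × 29% = $15,660
  $31,500 × 33% = $10,395
  → $40,015
  Less jobs credit $3,000 → $37,015

Parallel minimum levy:
  Adjusted income: $179,500 + $34,500 + $14,500 + $36,500 = $265,000
  Less exemption $40,000 → base $225,000
  $225,000 × 14% = $31,500

$31,500 ≤ $37,015, so no add-on is due.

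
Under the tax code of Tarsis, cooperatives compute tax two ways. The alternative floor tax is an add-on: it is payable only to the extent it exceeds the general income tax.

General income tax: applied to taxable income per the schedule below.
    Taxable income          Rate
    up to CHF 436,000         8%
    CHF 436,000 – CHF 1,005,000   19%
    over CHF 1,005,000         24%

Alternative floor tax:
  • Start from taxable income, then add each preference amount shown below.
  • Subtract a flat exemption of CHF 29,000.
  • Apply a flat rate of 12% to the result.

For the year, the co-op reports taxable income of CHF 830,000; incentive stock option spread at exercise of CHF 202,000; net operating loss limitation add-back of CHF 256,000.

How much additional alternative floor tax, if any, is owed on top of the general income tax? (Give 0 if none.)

General income tax:
  CHF 436,000 × 8% = CHF 34,880
  CHF 394,000 × 19% = CHF 74,860
  → CHF 109,740

Alternative floor tax:
  Adjusted income: CHF 830,000 + CHF 202,000 + CHF 256,000 = CHF 1,288,000
  Less exemption CHF 29,000 → base CHF 1,259,000
  CHF 1,259,000 × 12% = CHF 151,080

Excess of alternative floor tax over general income tax: CHF 151,080 − CHF 109,740 = CHF 41,340.

CHF 41,340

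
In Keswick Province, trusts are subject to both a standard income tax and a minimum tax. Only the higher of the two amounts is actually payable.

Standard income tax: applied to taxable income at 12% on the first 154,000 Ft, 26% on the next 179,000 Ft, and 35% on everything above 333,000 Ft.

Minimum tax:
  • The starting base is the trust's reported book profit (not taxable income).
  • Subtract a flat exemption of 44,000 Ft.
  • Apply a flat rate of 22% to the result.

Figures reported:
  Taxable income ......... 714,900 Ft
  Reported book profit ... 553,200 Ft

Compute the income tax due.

198,685 Ft

Minimum tax:
  Base (reported book profit): 553,200 Ft
  Less exemption 44,000 Ft → base 509,200 Ft
  509,200 Ft × 22% = 112,024 Ft

Standard income tax:
  154,000 Ft × 12% = 18,480 Ft
  179,000 Ft × 26% = 46,540 Ft
  381,900 Ft × 35% = 133,665 Ft
  → 198,685 Ft

198,685 Ft > 112,024 Ft, so the standard income tax governs.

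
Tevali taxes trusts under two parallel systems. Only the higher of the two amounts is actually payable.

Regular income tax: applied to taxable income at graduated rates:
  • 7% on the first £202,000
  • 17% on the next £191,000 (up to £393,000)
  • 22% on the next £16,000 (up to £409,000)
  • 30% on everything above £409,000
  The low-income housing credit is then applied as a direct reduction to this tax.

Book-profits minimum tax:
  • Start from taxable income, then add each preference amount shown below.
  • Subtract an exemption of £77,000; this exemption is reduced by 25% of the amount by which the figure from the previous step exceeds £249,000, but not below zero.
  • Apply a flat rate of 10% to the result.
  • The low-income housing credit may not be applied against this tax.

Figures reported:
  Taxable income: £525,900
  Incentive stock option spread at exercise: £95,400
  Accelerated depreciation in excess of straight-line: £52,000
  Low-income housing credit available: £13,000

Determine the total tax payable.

Regular income tax:
  £202,000 × 7% = £14,140
  £191,000 × 17% = £32,470
  £16,000 × 22% = £3,520
  £116,900 × 30% = £35,070
  → £85,200
  Less low-income housing credit £13,000 → £72,200

Book-profits minimum tax:
  Adjusted income: £525,900 + £95,400 + £52,000 = £673,300
  Exemption: 25% × (£673,300 − £249,000) = £106,075 ≥ £77,000, so the exemption is fully phased out
  Base: £673,300 − £0 = £673,300
  £673,300 × 10% = £67,330

£72,200 > £67,330, so the regular income tax governs.

£72,200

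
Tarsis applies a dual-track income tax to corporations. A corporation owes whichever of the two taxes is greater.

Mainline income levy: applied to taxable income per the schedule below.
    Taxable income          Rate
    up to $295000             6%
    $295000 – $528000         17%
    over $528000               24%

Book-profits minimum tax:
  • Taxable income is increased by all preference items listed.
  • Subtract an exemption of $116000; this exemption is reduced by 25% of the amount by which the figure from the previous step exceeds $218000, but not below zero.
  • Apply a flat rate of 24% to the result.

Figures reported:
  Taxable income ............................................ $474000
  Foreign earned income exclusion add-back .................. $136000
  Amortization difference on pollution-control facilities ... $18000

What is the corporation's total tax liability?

Mainline income levy:
  $295000 × 6% = $17700
  $179000 × 17% = $30430
  → $48130

Book-profits minimum tax:
  Adjusted income: $474000 + $136000 + $18000 = $628000
  Exemption: $116000 − 25% × ($628000 − $218000) = $116000 − $102500 = $13500
  Base: $628000 − $13500 = $614500
  $614500 × 24% = $147480

$147480 > $48130, so the book-profits minimum tax is the binding amount.

$147480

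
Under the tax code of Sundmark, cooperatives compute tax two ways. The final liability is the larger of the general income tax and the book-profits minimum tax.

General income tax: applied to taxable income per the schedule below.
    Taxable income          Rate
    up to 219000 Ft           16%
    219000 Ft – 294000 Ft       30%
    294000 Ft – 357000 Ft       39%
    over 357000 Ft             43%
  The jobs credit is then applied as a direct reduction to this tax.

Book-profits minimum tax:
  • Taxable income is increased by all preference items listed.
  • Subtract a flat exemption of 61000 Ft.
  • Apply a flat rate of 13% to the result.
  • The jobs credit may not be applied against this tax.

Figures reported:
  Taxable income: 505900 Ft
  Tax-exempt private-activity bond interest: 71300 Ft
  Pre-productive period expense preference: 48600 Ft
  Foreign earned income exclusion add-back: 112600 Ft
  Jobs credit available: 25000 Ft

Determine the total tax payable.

121137 Ft

General income tax:
  219000 Ft × 16% = 35040 Ft
  75000 Ft × 30% = 22500 Ft
  63000 Ft × 39% = 24570 Ft
  148900 Ft × 43% = 64027 Ft
  → 146137 Ft
  Less jobs credit 25000 Ft → 121137 Ft

Book-profits minimum tax:
  Adjusted income: 505900 Ft + 71300 Ft + 48600 Ft + 112600 Ft = 738400 Ft
  Less exemption 61000 Ft → base 677400 Ft
  677400 Ft × 13% = 88062 Ft

121137 Ft > 88062 Ft, so the general income tax governs.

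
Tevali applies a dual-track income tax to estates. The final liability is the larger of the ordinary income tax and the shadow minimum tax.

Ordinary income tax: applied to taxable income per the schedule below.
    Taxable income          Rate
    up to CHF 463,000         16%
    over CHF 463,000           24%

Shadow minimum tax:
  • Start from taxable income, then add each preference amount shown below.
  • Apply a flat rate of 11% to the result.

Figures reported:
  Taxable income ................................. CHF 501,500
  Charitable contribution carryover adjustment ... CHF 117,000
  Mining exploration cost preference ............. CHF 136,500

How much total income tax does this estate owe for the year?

Shadow minimum tax:
  Adjusted income: CHF 501,500 + CHF 117,000 + CHF 136,500 = CHF 755,000
  CHF 755,000 × 11% = CHF 83,050

Ordinary income tax:
  CHF 463,000 × 16% = CHF 74,080
  CHF 38,500 × 24% = CHF 9,240
  → CHF 83,320

CHF 83,320 > CHF 83,050, so the ordinary income tax governs.

CHF 83,320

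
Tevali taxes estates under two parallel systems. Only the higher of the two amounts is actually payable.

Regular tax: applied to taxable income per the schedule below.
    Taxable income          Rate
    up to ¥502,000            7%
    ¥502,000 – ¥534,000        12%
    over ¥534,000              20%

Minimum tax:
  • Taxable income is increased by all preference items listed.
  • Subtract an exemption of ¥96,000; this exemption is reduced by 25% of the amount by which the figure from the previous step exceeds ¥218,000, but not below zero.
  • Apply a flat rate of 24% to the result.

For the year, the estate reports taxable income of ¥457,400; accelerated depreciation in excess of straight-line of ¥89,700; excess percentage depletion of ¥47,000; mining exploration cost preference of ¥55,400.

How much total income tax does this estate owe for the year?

¥155,880

Minimum tax:
  Adjusted income: ¥457,400 + ¥89,700 + ¥47,000 + ¥55,400 = ¥649,500
  Exemption: 25% × (¥649,500 − ¥218,000) = ¥107,875 ≥ ¥96,000, so the exemption is fully phased out
  Base: ¥649,500 − ¥0 = ¥649,500
  ¥649,500 × 24% = ¥155,880

Regular tax:
  ¥457,400 × 7% = ¥32,018

¥155,880 > ¥32,018, so the minimum tax is the binding amount.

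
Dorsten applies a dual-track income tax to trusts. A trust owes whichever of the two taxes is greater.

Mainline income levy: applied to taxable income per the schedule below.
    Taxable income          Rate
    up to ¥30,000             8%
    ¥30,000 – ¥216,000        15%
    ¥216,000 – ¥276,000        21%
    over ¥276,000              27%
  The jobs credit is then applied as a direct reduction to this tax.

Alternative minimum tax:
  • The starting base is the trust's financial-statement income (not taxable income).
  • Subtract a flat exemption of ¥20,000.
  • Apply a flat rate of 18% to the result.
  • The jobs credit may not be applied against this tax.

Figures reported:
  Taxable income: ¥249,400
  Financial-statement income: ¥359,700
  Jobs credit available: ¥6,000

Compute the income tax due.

¥61,146

Alternative minimum tax:
  Base (financial-statement income): ¥359,700
  Less exemption ¥20,000 → base ¥339,700
  ¥339,700 × 18% = ¥61,146

Mainline income levy:
  ¥30,000 × 8% = ¥2,400
  ¥186,000 × 15% = ¥27,900
  ¥33,400 × 21% = ¥7,014
  → ¥37,314
  Less jobs credit ¥6,000 → ¥31,314

¥61,146 > ¥31,314, so the alternative minimum tax is the binding amount.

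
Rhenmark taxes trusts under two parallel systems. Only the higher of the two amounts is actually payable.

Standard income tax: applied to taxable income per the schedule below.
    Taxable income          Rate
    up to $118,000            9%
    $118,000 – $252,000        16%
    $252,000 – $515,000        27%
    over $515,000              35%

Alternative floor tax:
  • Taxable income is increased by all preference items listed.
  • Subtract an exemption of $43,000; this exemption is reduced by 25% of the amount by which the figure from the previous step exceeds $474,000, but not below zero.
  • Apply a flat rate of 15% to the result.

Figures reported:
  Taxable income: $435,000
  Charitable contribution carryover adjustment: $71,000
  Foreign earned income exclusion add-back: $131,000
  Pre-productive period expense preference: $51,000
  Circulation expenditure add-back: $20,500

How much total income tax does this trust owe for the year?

$106,275

Standard income tax:
  $118,000 × 9% = $10,620
  $134,000 × 16% = $21,440
  $183,000 × 27% = $49,410
  → $81,470

Alternative floor tax:
  Adjusted income: $435,000 + $71,000 + $131,000 + $51,000 + $20,500 = $708,500
  Exemption: 25% × ($708,500 − $474,000) = $58,625 ≥ $43,000, so the exemption is fully phased out
  Base: $708,500 − $0 = $708,500
  $708,500 × 15% = $106,275

$106,275 > $81,470, so the alternative floor tax is the binding amount.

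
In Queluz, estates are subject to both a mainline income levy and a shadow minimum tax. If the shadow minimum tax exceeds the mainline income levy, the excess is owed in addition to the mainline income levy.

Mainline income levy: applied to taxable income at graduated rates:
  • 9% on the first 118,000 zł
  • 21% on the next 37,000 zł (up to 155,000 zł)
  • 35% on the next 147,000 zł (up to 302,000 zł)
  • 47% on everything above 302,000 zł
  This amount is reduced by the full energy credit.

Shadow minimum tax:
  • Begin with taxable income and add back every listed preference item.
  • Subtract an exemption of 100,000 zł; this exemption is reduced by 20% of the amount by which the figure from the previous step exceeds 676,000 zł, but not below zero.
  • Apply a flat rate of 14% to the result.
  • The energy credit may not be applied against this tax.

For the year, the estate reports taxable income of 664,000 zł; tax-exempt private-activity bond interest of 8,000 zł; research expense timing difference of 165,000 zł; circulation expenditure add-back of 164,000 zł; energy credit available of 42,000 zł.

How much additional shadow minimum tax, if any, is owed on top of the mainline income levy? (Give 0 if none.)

0 zł

Mainline income levy:
  118,000 zł × 9% = 10,620 zł
  37,000 zł × 21% = 7,770 zł
  147,000 zł × 35% = 51,450 zł
  362,000 zł × 47% = 170,140 zł
  → 239,980 zł
  Less energy credit 42,000 zł → 197,980 zł

Shadow minimum tax:
  Adjusted income: 664,000 zł + 8,000 zł + 165,000 zł + 164,000 zł = 1,001,000 zł
  Exemption: 100,000 zł − 20% × (1,001,000 zł − 676,000 zł) = 100,000 zł − 65,000 zł = 35,000 zł
  Base: 1,001,000 zł − 35,000 zł = 966,000 zł
  966,000 zł × 14% = 135,240 zł

135,240 zł ≤ 197,980 zł, so no add-on is due.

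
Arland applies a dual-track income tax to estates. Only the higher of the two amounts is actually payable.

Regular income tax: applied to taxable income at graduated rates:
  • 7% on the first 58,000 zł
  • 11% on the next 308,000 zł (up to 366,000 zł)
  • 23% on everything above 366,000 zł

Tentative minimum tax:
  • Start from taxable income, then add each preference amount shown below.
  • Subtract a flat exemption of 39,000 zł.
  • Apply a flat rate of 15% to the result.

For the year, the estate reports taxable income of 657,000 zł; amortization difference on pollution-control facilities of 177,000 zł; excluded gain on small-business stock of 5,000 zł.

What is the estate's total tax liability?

Tentative minimum tax:
  Adjusted income: 657,000 zł + 177,000 zł + 5,000 zł = 839,000 zł
  Less exemption 39,000 zł → base 800,000 zł
  800,000 zł × 15% = 120,000 zł

Regular income tax:
  58,000 zł × 7% = 4,060 zł
  308,000 zł × 11% = 33,880 zł
  291,000 zł × 23% = 66,930 zł
  → 104,870 zł

120,000 zł > 104,870 zł, so the tentative minimum tax is the binding amount.

120,000 zł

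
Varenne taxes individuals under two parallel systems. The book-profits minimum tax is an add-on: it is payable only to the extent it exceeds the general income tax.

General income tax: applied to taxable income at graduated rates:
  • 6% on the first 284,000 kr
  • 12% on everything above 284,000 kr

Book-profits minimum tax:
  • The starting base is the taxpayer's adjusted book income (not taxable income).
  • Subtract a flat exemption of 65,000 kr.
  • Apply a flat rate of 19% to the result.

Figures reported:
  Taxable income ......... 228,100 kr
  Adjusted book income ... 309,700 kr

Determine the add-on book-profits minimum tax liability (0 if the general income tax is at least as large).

Book-profits minimum tax:
  Base (adjusted book income): 309,700 kr
  Less exemption 65,000 kr → base 244,700 kr
  244,700 kr × 19% = 46,493 kr

General income tax:
  228,100 kr × 6% = 13,686 kr

Excess of book-profits minimum tax over general income tax: 46,493 kr − 13,686 kr = 32,807 kr.

32,807 kr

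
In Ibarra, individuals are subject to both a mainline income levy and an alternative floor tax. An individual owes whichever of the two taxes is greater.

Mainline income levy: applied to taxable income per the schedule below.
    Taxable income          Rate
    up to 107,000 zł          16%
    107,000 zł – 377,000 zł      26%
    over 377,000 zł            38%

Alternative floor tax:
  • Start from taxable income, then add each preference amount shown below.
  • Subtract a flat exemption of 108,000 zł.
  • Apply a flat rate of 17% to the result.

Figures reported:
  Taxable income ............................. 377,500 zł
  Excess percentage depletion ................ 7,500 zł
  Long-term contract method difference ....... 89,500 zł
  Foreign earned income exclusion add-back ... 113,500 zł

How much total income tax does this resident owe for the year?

87,510 zł

Alternative floor tax:
  Adjusted income: 377,500 zł + 7,500 zł + 89,500 zł + 113,500 zł = 588,000 zł
  Less exemption 108,000 zł → base 480,000 zł
  480,000 zł × 17% = 81,600 zł

Mainline income levy:
  107,000 zł × 16% = 17,120 zł
  270,000 zł × 26% = 70,200 zł
  500 zł × 38% = 190 zł
  → 87,510 zł

87,510 zł > 81,600 zł, so the mainline income levy governs.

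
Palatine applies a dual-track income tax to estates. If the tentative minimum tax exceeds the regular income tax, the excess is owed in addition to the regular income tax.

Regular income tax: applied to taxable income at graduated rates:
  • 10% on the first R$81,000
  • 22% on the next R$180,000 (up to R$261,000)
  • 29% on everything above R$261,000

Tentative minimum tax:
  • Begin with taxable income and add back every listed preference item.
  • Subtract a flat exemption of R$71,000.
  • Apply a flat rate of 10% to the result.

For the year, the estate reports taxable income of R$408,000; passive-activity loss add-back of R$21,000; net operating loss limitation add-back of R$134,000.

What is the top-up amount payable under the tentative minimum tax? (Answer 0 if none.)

R$0

Tentative minimum tax:
  Adjusted income: R$408,000 + R$21,000 + R$134,000 = R$563,000
  Less exemption R$71,000 → base R$492,000
  R$492,000 × 10% = R$49,200

Regular income tax:
  R$81,000 × 10% = R$8,100
  R$180,000 × 22% = R$39,600
  R$147,000 × 29% = R$42,630
  → R$90,330

R$49,200 ≤ R$90,330, so no add-on is due.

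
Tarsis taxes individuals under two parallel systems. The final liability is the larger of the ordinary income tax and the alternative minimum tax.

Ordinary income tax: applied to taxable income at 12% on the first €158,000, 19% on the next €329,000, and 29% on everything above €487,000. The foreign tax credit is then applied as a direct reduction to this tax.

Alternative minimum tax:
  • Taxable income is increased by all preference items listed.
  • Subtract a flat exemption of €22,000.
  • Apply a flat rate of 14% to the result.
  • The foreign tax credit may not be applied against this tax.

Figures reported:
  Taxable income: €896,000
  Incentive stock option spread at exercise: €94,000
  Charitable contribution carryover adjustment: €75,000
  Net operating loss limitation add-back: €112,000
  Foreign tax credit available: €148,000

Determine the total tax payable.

€161,700

Alternative minimum tax:
  Adjusted income: €896,000 + €94,000 + €75,000 + €112,000 = €1,177,000
  Less exemption €22,000 → base €1,155,000
  €1,155,000 × 14% = €161,700

Ordinary income tax:
  €158,000 × 12% = €18,960
  €329,000 × 19% = €62,510
  €409,000 × 29% = €118,610
  → €200,080
  Less foreign tax credit €148,000 → €52,080

€161,700 > €52,080, so the alternative minimum tax is the binding amount.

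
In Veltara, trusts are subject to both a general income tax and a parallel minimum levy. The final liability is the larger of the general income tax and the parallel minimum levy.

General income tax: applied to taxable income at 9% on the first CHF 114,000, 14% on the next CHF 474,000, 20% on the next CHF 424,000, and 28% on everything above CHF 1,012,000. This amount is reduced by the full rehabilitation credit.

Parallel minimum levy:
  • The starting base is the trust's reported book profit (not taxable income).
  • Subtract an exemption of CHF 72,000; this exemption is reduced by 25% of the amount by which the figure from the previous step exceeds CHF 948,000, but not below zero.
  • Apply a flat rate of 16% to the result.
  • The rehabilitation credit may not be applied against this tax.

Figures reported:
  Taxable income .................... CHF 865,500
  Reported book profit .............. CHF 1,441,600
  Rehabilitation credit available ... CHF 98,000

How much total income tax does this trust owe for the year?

General income tax:
  CHF 114,000 × 9% = CHF 10,260
  CHF 474,000 × 14% = CHF 66,360
  CHF 277,500 × 20% = CHF 55,500
  → CHF 132,120
  Less rehabilitation credit CHF 98,000 → CHF 34,120

Parallel minimum levy:
  Base (reported book profit): CHF 1,441,600
  Exemption: 25% × (CHF 1,441,600 − CHF 948,000) = CHF 123,400 ≥ CHF 72,000, so the exemption is fully phased out
  Base: CHF 1,441,600 − CHF 0 = CHF 1,441,600
  CHF 1,441,600 × 16% = CHF 230,656

CHF 230,656 > CHF 34,120, so the parallel minimum levy is the binding amount.

CHF 230,656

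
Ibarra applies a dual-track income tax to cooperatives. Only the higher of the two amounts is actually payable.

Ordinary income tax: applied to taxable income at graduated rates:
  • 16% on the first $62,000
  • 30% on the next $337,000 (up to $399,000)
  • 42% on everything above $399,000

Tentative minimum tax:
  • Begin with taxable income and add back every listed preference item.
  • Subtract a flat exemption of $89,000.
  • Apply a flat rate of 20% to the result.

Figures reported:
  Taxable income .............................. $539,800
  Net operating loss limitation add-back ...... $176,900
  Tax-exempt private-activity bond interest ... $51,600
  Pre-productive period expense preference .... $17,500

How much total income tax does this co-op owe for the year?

$170,156

Ordinary income tax:
  $62,000 × 16% = $9,920
  $337,000 × 30% = $101,100
  $140,800 × 42% = $59,136
  → $170,156

Tentative minimum tax:
  Adjusted income: $539,800 + $176,900 + $51,600 + $17,500 = $785,800
  Less exemption $89,000 → base $696,800
  $696,800 × 20% = $139,360

$170,156 > $139,360, so the ordinary income tax governs.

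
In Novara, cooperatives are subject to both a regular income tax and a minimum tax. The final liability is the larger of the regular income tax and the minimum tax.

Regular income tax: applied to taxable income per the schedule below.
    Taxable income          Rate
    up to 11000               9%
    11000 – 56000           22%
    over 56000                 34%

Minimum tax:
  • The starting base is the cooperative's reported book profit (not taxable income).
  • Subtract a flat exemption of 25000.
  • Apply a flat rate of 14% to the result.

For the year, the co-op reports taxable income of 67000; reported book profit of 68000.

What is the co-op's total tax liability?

14630

Regular income tax:
  11000 × 9% = 990
  45000 × 22% = 9900
  11000 × 34% = 3740
  → 14630

Minimum tax:
  Base (reported book profit): 68000
  Less exemption 25000 → base 43000
  43000 × 14% = 6020

14630 > 6020, so the regular income tax governs.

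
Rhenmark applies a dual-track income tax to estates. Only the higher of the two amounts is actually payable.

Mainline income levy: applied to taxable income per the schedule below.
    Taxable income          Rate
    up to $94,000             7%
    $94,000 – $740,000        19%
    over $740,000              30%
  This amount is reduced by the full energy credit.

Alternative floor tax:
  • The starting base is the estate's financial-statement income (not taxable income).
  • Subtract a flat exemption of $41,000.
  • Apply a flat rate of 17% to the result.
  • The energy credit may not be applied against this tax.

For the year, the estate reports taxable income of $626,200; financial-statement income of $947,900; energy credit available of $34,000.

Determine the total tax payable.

Alternative floor tax:
  Base (financial-statement income): $947,900
  Less exemption $41,000 → base $906,900
  $906,900 × 17% = $154,173

Mainline income levy:
  $94,000 × 7% = $6,580
  $532,200 × 19% = $101,118
  → $107,698
  Less energy credit $34,000 → $73,698

$154,173 > $73,698, so the alternative floor tax is the binding amount.

$154,173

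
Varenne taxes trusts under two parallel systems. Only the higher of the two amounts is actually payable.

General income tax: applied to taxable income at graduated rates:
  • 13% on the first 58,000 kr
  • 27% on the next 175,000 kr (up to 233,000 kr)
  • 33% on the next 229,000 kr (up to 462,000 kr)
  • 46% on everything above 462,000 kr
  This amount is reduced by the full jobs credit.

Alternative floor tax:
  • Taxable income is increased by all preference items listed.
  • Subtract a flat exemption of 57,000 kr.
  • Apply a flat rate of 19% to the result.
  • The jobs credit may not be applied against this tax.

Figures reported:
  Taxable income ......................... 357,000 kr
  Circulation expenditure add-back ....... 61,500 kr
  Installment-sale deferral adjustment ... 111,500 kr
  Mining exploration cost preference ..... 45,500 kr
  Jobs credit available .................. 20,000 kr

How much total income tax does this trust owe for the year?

General income tax:
  58,000 kr × 13% = 7,540 kr
  175,000 kr × 27% = 47,250 kr
  124,000 kr × 33% = 40,920 kr
  → 95,710 kr
  Less jobs credit 20,000 kr → 75,710 kr

Alternative floor tax:
  Adjusted income: 357,000 kr + 61,500 kr + 111,500 kr + 45,500 kr = 575,500 kr
  Less exemption 57,000 kr → base 518,500 kr
  518,500 kr × 19% = 98,515 kr

98,515 kr > 75,710 kr, so the alternative floor tax is the binding amount.

98,515 kr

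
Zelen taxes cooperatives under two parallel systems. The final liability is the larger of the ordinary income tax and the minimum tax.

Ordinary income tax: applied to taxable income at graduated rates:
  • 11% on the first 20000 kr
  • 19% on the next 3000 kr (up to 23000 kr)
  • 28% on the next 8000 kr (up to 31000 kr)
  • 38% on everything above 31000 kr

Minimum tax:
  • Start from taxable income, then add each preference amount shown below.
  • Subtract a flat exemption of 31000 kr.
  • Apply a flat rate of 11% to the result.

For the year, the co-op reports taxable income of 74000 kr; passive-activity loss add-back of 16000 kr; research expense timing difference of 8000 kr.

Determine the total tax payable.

21350 kr

Minimum tax:
  Adjusted income: 74000 kr + 16000 kr + 8000 kr = 98000 kr
  Less exemption 31000 kr → base 67000 kr
  67000 kr × 11% = 7370 kr

Ordinary income tax:
  20000 kr × 11% = 2200 kr
  3000 kr × 19% = 570 kr
  8000 kr × 28% = 2240 kr
  43000 kr × 38% = 16340 kr
  → 21350 kr

21350 kr > 7370 kr, so the ordinary income tax governs.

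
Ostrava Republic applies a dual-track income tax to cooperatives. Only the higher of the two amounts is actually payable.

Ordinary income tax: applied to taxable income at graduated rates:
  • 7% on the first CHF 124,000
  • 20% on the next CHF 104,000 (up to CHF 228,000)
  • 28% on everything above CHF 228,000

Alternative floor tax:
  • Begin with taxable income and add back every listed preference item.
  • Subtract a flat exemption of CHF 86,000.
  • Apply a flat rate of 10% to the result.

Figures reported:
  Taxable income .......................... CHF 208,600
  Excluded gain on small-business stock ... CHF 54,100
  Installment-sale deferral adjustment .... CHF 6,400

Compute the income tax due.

Alternative floor tax:
  Adjusted income: CHF 208,600 + CHF 54,100 + CHF 6,400 = CHF 269,100
  Less exemption CHF 86,000 → base CHF 183,100
  CHF 183,100 × 10% = CHF 18,310

Ordinary income tax:
  CHF 124,000 × 7% = CHF 8,680
  CHF 84,600 × 20% = CHF 16,920
  → CHF 25,600

CHF 25,600 > CHF 18,310, so the ordinary income tax governs.

CHF 25,600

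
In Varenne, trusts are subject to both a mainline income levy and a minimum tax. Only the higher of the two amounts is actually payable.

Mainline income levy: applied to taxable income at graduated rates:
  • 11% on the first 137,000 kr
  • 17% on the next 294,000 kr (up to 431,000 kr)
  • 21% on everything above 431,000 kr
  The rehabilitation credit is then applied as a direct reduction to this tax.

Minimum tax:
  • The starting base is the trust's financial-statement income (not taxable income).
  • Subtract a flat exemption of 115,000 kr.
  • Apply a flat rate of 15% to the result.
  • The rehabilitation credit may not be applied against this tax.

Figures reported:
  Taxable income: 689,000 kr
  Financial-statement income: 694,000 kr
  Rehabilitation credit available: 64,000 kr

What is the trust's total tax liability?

Minimum tax:
  Base (financial-statement income): 694,000 kr
  Less exemption 115,000 kr → base 579,000 kr
  579,000 kr × 15% = 86,850 kr

Mainline income levy:
  137,000 kr × 11% = 15,070 kr
  294,000 kr × 17% = 49,980 kr
  258,000 kr × 21% = 54,180 kr
  → 119,230 kr
  Less rehabilitation credit 64,000 kr → 55,230 kr

86,850 kr > 55,230 kr, so the minimum tax is the binding amount.

86,850 kr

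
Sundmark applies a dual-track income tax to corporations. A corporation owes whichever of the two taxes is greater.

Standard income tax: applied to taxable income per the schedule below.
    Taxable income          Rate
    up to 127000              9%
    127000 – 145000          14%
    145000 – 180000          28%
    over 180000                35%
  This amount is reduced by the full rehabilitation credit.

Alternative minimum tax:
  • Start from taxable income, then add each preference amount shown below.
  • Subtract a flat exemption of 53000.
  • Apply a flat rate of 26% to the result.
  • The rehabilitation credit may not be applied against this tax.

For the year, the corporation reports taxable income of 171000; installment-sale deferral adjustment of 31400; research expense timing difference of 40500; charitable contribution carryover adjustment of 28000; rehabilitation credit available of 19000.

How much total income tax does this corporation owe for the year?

Standard income tax:
  127000 × 9% = 11430
  18000 × 14% = 2520
  26000 × 28% = 7280
  → 21230
  Less rehabilitation credit 19000 → 2230

Alternative minimum tax:
  Adjusted income: 171000 + 31400 + 40500 + 28000 = 270900
  Less exemption 53000 → base 217900
  217900 × 26% = 56654

56654 > 2230, so the alternative minimum tax is the binding amount.

56654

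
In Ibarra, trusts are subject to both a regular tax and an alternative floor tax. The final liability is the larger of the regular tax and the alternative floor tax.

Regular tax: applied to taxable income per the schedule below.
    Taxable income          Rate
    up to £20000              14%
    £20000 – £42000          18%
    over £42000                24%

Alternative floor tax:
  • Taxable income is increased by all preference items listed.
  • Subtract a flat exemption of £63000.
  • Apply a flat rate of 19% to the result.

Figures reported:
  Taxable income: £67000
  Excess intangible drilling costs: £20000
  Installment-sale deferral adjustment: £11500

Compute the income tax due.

£12760

Alternative floor tax:
  Adjusted income: £67000 + £20000 + £11500 = £98500
  Less exemption £63000 → base £35500
  £35500 × 19% = £6745

Regular tax:
  £20000 × 14% = £2800
  £22000 × 18% = £3960
  £25000 × 24% = £6000
  → £12760

£12760 > £6745, so the regular tax governs.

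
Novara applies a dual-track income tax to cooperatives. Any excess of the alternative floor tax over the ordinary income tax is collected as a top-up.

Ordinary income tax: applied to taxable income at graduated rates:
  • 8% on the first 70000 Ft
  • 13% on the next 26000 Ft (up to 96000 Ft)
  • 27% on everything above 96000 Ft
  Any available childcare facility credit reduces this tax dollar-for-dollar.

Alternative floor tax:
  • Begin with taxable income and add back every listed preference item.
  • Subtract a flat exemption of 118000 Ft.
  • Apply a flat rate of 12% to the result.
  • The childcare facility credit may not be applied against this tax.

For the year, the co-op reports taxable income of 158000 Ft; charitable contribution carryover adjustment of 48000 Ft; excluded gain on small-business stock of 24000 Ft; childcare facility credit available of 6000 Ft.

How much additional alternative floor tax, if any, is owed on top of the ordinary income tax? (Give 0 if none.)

0 Ft

Alternative floor tax:
  Adjusted income: 158000 Ft + 48000 Ft + 24000 Ft = 230000 Ft
  Less exemption 118000 Ft → base 112000 Ft
  112000 Ft × 12% = 13440 Ft

Ordinary income tax:
  70000 Ft × 8% = 5600 Ft
  26000 Ft × 13% = 3380 Ft
  62000 Ft × 27% = 16740 Ft
  → 25720 Ft
  Less childcare facility credit 6000 Ft → 19720 Ft

13440 Ft ≤ 19720 Ft, so no add-on is due.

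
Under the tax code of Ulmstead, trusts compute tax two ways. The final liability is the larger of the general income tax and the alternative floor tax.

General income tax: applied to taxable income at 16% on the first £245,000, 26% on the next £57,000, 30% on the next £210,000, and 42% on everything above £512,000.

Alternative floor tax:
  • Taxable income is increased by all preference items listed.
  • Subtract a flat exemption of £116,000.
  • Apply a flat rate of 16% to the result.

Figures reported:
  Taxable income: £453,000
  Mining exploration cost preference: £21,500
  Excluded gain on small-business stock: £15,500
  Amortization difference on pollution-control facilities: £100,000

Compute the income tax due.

Alternative floor tax:
  Adjusted income: £453,000 + £21,500 + £15,500 + £100,000 = £590,000
  Less exemption £116,000 → base £474,000
  £474,000 × 16% = £75,840

General income tax:
  £245,000 × 16% = £39,200
  £57,000 × 26% = £14,820
  £151,000 × 30% = £45,300
  → £99,320

£99,320 > £75,840, so the general income tax governs.

£99,320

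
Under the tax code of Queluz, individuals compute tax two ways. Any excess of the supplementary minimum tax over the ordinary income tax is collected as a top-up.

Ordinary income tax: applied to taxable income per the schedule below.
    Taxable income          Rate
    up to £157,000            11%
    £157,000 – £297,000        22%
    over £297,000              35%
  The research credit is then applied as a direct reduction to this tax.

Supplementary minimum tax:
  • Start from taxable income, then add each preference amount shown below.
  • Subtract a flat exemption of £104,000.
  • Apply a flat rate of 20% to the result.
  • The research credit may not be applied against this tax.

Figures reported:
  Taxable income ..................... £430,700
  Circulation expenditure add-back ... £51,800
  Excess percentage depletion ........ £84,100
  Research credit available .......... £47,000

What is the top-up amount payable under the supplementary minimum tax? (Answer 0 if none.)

Supplementary minimum tax:
  Adjusted income: £430,700 + £51,800 + £84,100 = £566,600
  Less exemption £104,000 → base £462,600
  £462,600 × 20% = £92,520

Ordinary income tax:
  £157,000 × 11% = £17,270
  £140,000 × 22% = £30,800
  £133,700 × 35% = £46,795
  → £94,865
  Less research credit £47,000 → £47,865

Excess of supplementary minimum tax over ordinary income tax: £92,520 − £47,865 = £44,655.

£44,655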